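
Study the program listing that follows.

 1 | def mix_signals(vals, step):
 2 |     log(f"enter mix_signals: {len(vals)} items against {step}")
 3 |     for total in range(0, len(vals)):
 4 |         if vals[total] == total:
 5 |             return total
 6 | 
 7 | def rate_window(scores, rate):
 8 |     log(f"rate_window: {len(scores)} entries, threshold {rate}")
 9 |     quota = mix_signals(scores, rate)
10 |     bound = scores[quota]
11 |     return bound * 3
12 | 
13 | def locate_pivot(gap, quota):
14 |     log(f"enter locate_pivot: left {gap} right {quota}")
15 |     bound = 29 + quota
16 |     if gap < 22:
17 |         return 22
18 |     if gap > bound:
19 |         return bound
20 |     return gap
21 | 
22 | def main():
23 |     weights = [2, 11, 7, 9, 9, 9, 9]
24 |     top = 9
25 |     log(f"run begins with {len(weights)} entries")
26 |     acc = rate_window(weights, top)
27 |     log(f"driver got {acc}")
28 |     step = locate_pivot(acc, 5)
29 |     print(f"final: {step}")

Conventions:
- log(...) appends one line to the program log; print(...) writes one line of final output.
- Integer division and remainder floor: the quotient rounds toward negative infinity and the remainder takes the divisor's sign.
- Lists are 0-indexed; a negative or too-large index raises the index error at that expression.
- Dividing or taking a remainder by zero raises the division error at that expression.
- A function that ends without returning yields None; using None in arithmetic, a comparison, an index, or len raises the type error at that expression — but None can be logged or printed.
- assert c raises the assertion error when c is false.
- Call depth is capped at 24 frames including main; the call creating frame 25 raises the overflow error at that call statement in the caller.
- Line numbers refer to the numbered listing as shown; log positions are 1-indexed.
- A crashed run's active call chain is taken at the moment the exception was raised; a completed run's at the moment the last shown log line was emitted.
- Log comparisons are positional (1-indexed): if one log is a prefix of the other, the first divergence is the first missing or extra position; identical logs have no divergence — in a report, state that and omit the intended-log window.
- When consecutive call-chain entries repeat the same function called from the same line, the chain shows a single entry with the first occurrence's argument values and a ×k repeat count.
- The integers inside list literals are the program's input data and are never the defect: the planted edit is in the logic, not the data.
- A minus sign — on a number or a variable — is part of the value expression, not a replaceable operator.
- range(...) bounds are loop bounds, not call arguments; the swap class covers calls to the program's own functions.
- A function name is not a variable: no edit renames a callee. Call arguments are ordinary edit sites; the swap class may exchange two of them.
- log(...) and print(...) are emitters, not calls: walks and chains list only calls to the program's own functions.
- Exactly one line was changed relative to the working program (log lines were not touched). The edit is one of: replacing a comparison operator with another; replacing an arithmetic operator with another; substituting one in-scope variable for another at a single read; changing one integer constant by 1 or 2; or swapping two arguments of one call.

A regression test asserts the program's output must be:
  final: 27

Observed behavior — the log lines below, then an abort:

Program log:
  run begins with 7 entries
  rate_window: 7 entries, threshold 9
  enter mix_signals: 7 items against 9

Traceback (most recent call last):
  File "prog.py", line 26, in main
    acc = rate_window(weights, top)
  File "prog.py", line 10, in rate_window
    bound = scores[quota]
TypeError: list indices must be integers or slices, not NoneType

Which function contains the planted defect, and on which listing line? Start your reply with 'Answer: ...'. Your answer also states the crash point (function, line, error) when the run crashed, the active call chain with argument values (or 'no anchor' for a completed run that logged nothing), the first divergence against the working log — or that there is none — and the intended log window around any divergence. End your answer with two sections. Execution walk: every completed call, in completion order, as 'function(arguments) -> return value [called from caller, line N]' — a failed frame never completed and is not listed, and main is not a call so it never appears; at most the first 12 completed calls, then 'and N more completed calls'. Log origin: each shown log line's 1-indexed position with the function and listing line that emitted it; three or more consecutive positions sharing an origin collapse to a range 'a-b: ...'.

Answer: the defect is in mix_signals at line 4.
The tell: The shown log is a 3-line prefix of the intended one, whose next entry is 'driver got 27'.
Crash: rate_window, line 10, TypeError.
Call chain: main -> rate_window([2, 11, 7, 9, 9, 9, 9], 9) (called at line 26).
First divergence: position 4; the shown log stops at 3 lines while the working version next logs 'driver got 27'.
Intended log window:
  2: rate_window: 7 entries, threshold 9
  3: enter mix_signals: 7 items against 9
  4: driver got 27
  5: enter locate_pivot: left 27 right 5
Execution walk:
  mix_signals([2, 11, 7, 9, 9, 9, 9], 9) -> None  [called from rate_window, line 9]
Log origins:
  1: emitted by main (line 25)
  2: emitted by rate_window (line 8)
  3: emitted by mix_signals (line 2)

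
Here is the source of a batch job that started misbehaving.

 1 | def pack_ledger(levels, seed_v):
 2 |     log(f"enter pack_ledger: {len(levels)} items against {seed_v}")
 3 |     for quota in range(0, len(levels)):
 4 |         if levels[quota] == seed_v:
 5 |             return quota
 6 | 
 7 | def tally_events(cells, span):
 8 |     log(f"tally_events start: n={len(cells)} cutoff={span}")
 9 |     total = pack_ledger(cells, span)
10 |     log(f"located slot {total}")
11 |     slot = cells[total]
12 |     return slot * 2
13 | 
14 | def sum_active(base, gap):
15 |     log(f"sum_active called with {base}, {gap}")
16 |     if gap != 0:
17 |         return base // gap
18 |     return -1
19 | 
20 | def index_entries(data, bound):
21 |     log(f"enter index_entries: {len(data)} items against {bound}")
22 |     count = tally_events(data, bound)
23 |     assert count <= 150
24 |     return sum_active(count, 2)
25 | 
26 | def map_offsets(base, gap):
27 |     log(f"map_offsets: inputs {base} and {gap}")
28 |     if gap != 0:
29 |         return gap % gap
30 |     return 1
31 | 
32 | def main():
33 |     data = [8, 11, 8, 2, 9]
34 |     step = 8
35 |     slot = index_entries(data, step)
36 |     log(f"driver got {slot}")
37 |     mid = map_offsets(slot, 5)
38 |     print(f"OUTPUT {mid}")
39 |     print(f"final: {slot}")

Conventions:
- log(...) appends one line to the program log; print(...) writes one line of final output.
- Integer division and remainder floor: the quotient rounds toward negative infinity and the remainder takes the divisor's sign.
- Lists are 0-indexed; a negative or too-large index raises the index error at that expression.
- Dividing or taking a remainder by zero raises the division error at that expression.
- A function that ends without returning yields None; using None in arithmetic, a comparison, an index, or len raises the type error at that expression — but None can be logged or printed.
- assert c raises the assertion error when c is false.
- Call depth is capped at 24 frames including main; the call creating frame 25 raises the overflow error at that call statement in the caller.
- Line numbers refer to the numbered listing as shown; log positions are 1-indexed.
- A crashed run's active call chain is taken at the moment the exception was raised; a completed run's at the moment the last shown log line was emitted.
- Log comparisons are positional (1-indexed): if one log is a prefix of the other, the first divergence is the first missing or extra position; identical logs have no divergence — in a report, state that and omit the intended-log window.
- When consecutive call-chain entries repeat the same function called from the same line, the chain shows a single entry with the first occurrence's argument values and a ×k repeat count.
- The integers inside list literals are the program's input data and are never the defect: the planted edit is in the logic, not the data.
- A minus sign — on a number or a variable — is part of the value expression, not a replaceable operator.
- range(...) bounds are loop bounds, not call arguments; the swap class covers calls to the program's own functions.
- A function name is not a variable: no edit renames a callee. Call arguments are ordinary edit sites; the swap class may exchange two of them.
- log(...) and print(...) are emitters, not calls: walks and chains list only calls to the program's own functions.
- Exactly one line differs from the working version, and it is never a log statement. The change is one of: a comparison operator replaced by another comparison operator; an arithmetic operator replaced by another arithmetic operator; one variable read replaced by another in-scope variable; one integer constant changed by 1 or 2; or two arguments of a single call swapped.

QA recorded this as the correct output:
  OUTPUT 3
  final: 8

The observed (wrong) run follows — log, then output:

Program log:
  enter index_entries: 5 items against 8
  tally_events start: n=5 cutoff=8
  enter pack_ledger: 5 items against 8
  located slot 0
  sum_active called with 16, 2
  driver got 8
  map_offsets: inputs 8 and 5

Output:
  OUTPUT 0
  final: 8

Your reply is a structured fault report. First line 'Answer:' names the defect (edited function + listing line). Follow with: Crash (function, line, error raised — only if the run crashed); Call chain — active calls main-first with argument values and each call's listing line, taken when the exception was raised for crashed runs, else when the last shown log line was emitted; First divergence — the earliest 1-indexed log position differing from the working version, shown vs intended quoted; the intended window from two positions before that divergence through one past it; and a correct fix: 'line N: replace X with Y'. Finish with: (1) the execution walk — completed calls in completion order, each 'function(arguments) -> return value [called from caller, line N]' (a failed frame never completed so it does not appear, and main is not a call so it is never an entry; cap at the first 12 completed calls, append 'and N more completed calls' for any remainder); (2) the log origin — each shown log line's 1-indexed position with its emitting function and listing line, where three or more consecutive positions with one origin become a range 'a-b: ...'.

Answer: the defect is in map_offsets at line 29.
Key observation: The logs agree in full; only the final output differs.
Call chain: main -> map_offsets(8, 5) (called at line 37).
First divergence: there is none — every log position agrees.
Execution walk:
  pack_ledger([8, 11, 8, 2, 9], 8) -> 0  [called from tally_events, line 9]
  tally_events([8, 11, 8, 2, 9], 8) -> 16  [called from index_entries, line 22]
  sum_active(16, 2) -> 8  [called from index_entries, line 24]
  index_entries([8, 11, 8, 2, 9], 8) -> 8  [called from main, line 35]
  map_offsets(8, 5) -> 0  [called from main, line 37]
Log origin:
  1: emitted by index_entries (line 21)
  2: emitted by tally_events (line 8)
  3: emitted by pack_ledger (line 2)
  4: emitted by tally_events (line 10)
  5: emitted by sum_active (line 15)
  6: emitted by main (line 36)
  7: emitted by map_offsets (line 27)
A correct fix: line 29: replace `gap % gap` with `base % gap`.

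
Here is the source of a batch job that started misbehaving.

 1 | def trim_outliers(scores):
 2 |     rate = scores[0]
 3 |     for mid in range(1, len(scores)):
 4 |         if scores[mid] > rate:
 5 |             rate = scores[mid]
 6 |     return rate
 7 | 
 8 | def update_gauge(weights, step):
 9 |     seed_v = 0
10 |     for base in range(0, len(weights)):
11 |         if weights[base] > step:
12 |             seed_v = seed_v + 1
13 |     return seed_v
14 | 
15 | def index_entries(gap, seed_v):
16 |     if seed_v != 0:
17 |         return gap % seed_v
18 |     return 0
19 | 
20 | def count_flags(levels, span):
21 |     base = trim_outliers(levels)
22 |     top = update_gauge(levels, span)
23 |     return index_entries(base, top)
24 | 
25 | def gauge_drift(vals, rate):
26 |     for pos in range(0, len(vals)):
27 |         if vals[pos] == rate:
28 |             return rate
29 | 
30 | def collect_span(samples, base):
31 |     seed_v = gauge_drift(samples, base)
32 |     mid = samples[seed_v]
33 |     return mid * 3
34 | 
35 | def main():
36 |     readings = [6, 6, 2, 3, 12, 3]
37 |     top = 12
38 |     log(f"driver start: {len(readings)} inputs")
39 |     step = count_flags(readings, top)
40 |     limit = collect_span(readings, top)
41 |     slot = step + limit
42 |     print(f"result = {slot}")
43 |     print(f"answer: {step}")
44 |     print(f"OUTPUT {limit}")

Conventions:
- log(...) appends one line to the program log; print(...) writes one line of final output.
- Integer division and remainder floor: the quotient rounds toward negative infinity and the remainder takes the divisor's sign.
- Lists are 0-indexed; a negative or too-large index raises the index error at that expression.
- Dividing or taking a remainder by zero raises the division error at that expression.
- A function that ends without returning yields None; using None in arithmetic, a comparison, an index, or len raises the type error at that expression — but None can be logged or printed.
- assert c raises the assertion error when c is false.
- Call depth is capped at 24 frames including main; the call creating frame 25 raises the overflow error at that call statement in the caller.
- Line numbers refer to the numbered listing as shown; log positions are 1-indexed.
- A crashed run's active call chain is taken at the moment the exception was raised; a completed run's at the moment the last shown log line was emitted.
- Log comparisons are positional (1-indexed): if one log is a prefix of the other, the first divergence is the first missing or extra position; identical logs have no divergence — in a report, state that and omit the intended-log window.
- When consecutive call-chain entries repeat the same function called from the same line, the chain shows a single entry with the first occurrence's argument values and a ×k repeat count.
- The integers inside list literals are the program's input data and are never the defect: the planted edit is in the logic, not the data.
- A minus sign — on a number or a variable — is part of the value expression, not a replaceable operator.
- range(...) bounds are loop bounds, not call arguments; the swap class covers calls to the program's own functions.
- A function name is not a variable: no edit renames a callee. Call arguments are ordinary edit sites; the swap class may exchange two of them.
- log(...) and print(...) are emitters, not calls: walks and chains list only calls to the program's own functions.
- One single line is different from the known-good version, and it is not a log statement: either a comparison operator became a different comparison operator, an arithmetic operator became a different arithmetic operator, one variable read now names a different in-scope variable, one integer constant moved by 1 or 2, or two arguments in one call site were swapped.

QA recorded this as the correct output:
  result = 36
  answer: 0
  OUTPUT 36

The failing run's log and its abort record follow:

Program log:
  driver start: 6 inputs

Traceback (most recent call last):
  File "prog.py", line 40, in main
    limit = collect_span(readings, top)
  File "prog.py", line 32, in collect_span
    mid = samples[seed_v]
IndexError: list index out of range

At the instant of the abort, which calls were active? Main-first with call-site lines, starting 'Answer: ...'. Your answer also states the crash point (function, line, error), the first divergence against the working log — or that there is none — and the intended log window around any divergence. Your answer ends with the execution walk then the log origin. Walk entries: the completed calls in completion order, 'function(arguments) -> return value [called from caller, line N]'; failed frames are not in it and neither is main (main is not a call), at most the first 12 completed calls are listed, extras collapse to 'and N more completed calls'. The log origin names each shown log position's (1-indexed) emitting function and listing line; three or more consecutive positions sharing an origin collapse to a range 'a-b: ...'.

Answer: main -> collect_span (called at line 40).
Core observation: The logs agree in full; the defect surfaces as the crash itself.
Crash: collect_span, line 32, IndexError.
First divergence: there is none — every log position agrees.
Execution walk:
  trim_outliers([6, 6, 2, 3, 12, 3]) -> 12  [called from count_flags, line 21]
  update_gauge([6, 6, 2, 3, 12, 3], 12) -> 0  [called from count_flags, line 22]
  index_entries(12, 0) -> 0  [called from count_flags, line 23]
  count_flags([6, 6, 2, 3, 12, 3], 12) -> 0  [called from main, line 39]
  gauge_drift([6, 6, 2, 3, 12, 3], 12) -> 12  [called from collect_span, line 31]
Origin of each log line:
  1: logged in main at line 38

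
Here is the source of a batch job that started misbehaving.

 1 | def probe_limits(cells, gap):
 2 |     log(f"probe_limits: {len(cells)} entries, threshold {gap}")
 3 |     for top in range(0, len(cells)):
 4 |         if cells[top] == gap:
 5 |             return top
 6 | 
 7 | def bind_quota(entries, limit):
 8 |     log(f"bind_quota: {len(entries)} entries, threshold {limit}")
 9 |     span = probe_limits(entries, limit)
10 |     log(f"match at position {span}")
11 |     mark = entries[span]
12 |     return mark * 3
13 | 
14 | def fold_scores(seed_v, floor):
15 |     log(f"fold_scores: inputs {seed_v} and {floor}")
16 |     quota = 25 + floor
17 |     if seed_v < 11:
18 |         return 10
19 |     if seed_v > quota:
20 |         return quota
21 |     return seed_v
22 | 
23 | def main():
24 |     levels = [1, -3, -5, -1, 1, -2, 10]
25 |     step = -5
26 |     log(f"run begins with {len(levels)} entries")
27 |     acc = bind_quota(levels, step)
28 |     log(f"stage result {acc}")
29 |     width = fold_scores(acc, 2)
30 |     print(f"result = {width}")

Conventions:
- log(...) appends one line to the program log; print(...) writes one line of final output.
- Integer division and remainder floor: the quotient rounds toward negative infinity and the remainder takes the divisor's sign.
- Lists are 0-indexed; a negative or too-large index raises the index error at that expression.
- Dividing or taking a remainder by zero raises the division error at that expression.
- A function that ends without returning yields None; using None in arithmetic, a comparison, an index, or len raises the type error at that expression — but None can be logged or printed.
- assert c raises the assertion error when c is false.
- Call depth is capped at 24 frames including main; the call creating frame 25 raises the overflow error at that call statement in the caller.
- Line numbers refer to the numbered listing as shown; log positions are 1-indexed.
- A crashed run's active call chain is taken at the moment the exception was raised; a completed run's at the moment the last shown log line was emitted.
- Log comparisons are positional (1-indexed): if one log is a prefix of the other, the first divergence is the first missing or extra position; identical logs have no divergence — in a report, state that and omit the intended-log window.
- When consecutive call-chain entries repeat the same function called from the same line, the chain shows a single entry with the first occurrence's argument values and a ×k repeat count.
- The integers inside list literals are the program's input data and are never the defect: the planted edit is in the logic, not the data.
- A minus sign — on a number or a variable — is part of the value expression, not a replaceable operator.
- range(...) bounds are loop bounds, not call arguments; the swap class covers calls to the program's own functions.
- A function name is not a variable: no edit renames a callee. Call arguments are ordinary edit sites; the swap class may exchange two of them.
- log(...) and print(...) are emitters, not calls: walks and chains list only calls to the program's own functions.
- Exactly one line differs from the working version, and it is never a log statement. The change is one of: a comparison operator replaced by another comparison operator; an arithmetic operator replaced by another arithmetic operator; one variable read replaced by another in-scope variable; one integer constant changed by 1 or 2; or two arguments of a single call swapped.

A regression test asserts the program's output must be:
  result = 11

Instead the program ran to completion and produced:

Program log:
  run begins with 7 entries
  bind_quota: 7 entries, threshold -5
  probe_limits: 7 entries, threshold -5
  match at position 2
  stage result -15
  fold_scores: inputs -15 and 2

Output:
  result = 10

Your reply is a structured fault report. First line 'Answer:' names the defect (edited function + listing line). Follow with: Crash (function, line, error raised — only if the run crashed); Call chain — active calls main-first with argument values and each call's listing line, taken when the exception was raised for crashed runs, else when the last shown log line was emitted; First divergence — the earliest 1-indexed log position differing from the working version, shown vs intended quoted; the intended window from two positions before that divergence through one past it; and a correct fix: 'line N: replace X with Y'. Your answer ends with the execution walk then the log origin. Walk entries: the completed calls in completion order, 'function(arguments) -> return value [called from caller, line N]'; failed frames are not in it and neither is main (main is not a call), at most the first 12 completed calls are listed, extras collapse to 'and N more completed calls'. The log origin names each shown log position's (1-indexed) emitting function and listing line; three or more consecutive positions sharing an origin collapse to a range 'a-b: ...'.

Answer: the defect is in fold_scores at line 18.
The tell: Log streams are identical — the defect surfaces only in the printed output.
Call chain: main -> fold_scores(-15, 2) (called at line 29).
First divergence: none (the log streams are identical).
Execution walk:
  probe_limits([1, -3, -5, -1, 1, -2, 10], -5) -> 2  [called from bind_quota, line 9]
  bind_quota([1, -3, -5, -1, 1, -2, 10], -5) -> -15  [called from main, line 27]
  fold_scores(-15, 2) -> 10  [called from main, line 29]
Origin of each log line:
  1: logged in main at line 26
  2: logged in bind_quota at line 8
  3: logged in probe_limits at line 2
  4: logged in bind_quota at line 10
  5: logged in main at line 28
  6: logged in fold_scores at line 15
A correct fix: line 18: replace `10` with `11`.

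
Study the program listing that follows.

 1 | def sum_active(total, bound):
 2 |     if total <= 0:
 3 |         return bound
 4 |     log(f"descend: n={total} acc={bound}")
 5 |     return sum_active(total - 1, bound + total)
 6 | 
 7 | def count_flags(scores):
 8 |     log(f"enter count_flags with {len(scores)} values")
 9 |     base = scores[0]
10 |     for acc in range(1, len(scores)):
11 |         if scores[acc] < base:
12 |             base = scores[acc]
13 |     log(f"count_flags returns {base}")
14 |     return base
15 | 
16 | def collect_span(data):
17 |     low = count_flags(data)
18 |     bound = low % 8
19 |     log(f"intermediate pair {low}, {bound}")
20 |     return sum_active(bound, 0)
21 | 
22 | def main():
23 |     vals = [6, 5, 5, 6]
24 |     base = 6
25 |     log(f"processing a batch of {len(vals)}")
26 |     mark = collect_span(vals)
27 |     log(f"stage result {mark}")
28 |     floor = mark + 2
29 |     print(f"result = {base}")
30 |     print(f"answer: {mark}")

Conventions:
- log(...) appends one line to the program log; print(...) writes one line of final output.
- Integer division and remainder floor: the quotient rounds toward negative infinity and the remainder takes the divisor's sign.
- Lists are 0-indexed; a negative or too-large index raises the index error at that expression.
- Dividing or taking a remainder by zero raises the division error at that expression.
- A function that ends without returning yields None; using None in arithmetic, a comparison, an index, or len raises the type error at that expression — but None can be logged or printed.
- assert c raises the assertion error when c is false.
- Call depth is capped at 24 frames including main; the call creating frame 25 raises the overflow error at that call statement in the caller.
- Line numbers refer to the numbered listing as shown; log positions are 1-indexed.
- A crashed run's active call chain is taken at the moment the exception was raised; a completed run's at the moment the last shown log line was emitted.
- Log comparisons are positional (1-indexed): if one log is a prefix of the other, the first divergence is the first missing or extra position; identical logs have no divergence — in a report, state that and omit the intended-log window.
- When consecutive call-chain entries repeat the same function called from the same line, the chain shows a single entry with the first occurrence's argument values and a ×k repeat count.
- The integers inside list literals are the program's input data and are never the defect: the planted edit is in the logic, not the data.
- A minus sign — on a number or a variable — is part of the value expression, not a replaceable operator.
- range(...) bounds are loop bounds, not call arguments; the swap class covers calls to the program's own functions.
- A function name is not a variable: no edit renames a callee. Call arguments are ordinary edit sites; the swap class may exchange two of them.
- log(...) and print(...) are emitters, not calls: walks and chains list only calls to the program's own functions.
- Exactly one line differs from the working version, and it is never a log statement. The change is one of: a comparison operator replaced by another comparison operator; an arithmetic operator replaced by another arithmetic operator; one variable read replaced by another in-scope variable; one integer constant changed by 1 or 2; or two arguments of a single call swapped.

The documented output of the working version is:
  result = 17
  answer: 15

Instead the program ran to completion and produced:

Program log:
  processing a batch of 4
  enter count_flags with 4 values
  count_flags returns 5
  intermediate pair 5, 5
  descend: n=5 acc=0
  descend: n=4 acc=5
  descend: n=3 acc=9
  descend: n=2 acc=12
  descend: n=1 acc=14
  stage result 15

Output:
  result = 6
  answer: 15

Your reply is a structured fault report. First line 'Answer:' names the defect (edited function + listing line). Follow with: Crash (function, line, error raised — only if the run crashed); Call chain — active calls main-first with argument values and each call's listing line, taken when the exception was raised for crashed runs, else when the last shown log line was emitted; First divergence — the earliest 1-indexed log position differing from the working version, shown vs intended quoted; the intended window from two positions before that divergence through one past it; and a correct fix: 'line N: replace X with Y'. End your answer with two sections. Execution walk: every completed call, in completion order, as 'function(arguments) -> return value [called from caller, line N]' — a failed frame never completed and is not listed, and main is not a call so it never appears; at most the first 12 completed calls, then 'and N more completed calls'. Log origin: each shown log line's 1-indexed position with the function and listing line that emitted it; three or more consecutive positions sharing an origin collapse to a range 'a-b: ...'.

Answer: the defect is in main at line 29.
Key observation: The two runs log identically and part ways only at the printed values.
Call chain: main.
First divergence: none (the log streams are identical).
Execution walk:
  count_flags([6, 5, 5, 6]) -> 5  [called from collect_span, line 17]
  sum_active(0, 15) -> 15  [called from sum_active, line 5]
  sum_active(1, 14) -> 15  [called from sum_active, line 5]
  sum_active(2, 12) -> 15  [called from sum_active, line 5]
  sum_active(3, 9) -> 15  [called from sum_active, line 5]
  sum_active(4, 5) -> 15  [called from sum_active, line 5]
  sum_active(5, 0) -> 15  [called from collect_span, line 20]
  collect_span([6, 5, 5, 6]) -> 15  [called from main, line 26]
Origin of each log line:
  1: logged in main at line 25
  2: logged in count_flags at line 8
  3: logged in count_flags at line 13
  4: logged in collect_span at line 19
  5-9: logged in sum_active at line 4
  10: logged in main at line 27
A correct fix: line 29: replace `base` with `floor`.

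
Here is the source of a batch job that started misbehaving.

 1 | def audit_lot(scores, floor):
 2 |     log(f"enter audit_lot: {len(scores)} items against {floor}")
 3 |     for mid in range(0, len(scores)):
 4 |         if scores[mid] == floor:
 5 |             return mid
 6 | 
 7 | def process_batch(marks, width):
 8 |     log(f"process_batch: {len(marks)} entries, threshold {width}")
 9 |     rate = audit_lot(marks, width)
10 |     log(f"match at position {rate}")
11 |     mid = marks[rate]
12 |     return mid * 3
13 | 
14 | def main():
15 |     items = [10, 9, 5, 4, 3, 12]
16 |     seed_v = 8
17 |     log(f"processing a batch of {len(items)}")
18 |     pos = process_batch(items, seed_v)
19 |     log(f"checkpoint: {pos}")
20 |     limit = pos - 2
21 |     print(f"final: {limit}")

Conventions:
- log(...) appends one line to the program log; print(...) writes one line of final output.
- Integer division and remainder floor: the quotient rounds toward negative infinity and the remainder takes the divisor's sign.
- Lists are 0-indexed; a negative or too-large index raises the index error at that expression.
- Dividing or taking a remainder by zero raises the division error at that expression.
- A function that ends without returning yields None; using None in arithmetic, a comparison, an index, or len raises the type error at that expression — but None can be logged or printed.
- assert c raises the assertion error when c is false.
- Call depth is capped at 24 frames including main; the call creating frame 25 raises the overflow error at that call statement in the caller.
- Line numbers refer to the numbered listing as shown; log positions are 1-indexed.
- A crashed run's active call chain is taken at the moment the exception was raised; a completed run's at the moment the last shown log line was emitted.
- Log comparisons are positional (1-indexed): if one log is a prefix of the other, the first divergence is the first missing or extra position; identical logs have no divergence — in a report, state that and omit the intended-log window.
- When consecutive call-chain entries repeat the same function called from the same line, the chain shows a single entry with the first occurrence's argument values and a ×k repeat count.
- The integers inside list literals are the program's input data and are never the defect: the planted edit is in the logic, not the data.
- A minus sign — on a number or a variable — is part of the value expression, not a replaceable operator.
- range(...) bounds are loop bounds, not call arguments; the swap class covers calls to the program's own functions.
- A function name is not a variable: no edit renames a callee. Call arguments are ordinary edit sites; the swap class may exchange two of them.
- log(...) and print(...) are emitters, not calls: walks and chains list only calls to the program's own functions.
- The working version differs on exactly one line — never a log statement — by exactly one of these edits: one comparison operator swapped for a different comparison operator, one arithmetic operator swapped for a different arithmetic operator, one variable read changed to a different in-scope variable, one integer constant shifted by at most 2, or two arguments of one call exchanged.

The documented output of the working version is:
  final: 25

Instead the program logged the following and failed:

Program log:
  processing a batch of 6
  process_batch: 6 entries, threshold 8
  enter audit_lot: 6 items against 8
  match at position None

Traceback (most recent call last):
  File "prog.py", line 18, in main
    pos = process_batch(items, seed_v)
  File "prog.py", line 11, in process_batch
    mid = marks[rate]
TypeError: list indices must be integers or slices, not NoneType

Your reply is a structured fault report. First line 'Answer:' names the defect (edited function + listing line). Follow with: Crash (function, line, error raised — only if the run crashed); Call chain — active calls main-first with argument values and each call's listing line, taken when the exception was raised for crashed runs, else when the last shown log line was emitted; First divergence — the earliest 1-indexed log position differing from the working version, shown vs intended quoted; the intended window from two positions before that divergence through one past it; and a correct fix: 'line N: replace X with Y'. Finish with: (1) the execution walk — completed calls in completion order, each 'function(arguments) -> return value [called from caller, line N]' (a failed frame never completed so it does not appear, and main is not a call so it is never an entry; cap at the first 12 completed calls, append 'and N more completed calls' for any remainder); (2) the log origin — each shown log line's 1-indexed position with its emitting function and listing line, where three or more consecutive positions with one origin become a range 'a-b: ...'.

Answer: the defect is in main at line 16.
Key fact: Log line 2 is where behavior first shows: 'process_batch: 6 entries, threshold 8' appears instead of 'process_batch: 6 entries, threshold 9'.
Crash: process_batch, line 11, TypeError.
Call chain: main -> process_batch([10, 9, 5, 4, 3, 12], 8) (called at line 18).
First divergence: position 2 — shown 'process_batch: 6 entries, threshold 8', intended 'process_batch: 6 entries, threshold 9'.
Intended log window:
  1: processing a batch of 6
  2: process_batch: 6 entries, threshold 9
  3: enter audit_lot: 6 items against 9
Execution walk:
  audit_lot([10, 9, 5, 4, 3, 12], 8) -> None  [called from process_batch, line 9]
Log line origins:
  1: emitted by main (line 17)
  2: emitted by process_batch (line 8)
  3: emitted by audit_lot (line 2)
  4: emitted by process_batch (line 10)
A correct fix: line 16: replace `8` with `9`.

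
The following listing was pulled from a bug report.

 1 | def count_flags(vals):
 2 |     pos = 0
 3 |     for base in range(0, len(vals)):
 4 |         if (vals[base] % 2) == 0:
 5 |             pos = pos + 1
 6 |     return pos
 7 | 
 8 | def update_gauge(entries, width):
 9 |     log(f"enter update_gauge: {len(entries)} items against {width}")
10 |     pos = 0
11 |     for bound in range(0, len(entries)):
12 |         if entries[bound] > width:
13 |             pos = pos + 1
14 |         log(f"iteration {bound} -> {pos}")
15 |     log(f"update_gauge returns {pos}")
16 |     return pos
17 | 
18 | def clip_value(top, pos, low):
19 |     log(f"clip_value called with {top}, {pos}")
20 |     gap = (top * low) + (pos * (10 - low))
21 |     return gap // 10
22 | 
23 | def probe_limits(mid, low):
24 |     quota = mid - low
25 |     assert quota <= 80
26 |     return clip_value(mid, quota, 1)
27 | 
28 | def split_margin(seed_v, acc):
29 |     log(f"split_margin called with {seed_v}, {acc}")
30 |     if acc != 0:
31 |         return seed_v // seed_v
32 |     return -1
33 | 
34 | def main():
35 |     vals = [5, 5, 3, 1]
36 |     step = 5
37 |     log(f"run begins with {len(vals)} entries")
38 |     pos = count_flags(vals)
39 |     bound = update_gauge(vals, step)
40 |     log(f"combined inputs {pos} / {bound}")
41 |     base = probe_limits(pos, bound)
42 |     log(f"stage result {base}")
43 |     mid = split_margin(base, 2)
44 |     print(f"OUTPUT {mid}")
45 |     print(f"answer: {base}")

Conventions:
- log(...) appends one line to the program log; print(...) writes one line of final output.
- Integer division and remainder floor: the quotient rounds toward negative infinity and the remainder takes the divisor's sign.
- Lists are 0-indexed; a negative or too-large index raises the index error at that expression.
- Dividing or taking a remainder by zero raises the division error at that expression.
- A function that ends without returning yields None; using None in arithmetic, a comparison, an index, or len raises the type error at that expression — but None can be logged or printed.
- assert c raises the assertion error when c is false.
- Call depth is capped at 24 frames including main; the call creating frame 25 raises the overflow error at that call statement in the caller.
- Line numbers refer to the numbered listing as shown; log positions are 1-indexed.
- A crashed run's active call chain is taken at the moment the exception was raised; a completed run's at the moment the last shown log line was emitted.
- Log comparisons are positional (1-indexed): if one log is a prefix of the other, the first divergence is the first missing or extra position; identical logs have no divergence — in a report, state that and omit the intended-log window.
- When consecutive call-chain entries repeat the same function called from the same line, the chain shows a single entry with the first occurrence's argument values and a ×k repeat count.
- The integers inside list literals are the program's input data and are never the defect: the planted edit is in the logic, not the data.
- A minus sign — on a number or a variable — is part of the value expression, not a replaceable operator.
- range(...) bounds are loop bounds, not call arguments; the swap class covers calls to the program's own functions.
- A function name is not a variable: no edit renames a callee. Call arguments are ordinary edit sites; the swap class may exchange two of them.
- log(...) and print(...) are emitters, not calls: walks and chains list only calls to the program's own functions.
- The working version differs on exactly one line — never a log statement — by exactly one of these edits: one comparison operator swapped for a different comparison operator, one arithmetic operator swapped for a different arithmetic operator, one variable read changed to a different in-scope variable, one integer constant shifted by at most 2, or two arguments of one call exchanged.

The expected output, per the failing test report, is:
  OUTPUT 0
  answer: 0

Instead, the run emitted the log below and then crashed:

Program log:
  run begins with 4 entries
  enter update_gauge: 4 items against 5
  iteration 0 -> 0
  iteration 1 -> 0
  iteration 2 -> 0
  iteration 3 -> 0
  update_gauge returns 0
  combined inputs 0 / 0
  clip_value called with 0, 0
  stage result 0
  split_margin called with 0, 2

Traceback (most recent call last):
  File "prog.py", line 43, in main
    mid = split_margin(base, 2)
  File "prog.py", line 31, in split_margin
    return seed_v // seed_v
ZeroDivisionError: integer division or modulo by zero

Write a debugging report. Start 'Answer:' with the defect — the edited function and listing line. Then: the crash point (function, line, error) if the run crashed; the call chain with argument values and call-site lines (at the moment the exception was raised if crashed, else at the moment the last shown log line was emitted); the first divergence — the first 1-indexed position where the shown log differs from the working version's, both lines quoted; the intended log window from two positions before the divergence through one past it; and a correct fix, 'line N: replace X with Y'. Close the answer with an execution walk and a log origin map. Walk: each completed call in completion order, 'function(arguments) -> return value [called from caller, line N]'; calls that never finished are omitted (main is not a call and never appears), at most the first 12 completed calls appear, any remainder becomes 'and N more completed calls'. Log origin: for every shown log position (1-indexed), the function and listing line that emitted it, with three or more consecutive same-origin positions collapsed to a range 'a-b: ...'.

Answer: the defect is in split_margin at line 31.
Key observation: Every log line matches the working run — the failure is the only observable divergence.
Crash: split_margin, line 31, ZeroDivisionError.
Call chain: main -> split_margin(0, 2) (called at line 43).
First divergence: none; the two logs match at every position.
Execution walk:
  count_flags([5, 5, 3, 1]) -> 0  [called from main, line 38]
  update_gauge([5, 5, 3, 1], 5) -> 0  [called from main, line 39]
  clip_value(0, 0, 1) -> 0  [called from probe_limits, line 26]
  probe_limits(0, 0) -> 0  [called from main, line 41]
Log origins:
  1: logged in main at line 37
  2: logged in update_gauge at line 9
  3-6: logged in update_gauge at line 14
  7: logged in update_gauge at line 15
  8: logged in main at line 40
  9: logged in clip_value at line 19
  10: logged in main at line 42
  11: logged in split_margin at line 29
A correct fix: line 31: replace `seed_v // seed_v` with `seed_v // acc`.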